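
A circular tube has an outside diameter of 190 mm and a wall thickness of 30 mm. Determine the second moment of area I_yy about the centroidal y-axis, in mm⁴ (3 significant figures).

I_yy ≈ 5.00 × 10⁷ mm⁴

Split into non-overlapping primitives; take the origin at the lower-left of the bounding box.
Outer circle: ⌀190, A = 28 353 mm², x = 95 mm, Ī = 63 971 171 mm⁴.
Bore (subtracted): ⌀130, A = 13 273 mm², x = 95 mm, Ī = 14 019 848 mm⁴.
By symmetry the centroid is at mid-width, x̄ = 95 mm.
All pieces are centred on the centroidal y-axis, so I = ΣĪ (holes subtracted) = 49 951 323 mm⁴.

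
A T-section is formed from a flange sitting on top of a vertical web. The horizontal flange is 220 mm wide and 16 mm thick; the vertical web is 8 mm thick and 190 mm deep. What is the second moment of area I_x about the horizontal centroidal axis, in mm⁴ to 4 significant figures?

Treat the section as a set of non-overlapping primitives; coordinates are from the bounding-box lower-left.
Flange: 220 × 16, A = 3 520 mm², y = 198 mm, Ī = 75093.3 mm⁴.
Web: 8 × 190, A = 1 520 mm², y = 95 mm, Ī = 4 572 667 mm⁴.
Centroid: ȳ = ΣA·y / ΣA = 166.937 mm.
Transfer each piece to the horizontal centroidal axis using Ī + A·d² with d = y − 166.937:
  flange: d = 31.0635 mm → contributes +3 471 684 mm⁴
  web: d = -71.9365 mm → contributes +12 438 456 mm⁴
Total I = 15 910 140 mm⁴.

I_x ≈ 1.591 × 10⁷ mm⁴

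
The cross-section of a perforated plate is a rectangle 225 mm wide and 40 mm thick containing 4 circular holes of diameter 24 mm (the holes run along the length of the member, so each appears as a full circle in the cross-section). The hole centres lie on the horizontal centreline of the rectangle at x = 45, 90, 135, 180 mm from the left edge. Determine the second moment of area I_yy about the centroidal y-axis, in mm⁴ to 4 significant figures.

Split into non-overlapping primitives; take the origin at the lower-left of the bounding box.
Plate: 225 × 40, A = 9 000 mm², x = 112.5 mm, Ī = 37 968 750 mm⁴.
Hole 1 (subtracted): ⌀24, A = 452.389 mm², x = 45 mm, Ī = 16 286 mm⁴.
Hole 2 (subtracted): ⌀24, A = 452.389 mm², x = 90 mm, Ī = 16 286 mm⁴.
Hole 3 (subtracted): ⌀24, A = 452.389 mm², x = 135 mm, Ī = 16 286 mm⁴.
Hole 4 (subtracted): ⌀24, A = 452.389 mm², x = 180 mm, Ī = 16 286 mm⁴.
By symmetry the centroid is at mid-width, x̄ = 112.5 mm.
Transfer each piece to the centroidal y-axis using Ī + A·d² with d = x − 112.5:
  plate: d = 0 mm → contributes +37 968 750 mm⁴
  hole 1: d = -67.5 mm → contributes −2 077 485 mm⁴
  hole 2: d = -22.5 mm → contributes −245 308 mm⁴
  hole 3: d = 22.5 mm → contributes −245 308 mm⁴
  hole 4: d = 67.5 mm → contributes −2 077 485 mm⁴
Total I = 33 323 164 mm⁴.

I_yy ≈ 3.332 × 10⁷ mm⁴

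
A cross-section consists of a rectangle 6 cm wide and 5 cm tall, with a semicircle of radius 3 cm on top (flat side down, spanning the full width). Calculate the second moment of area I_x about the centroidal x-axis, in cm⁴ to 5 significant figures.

Break the section into simple shapes (no overlaps), measuring from the bottom-left corner of the bounding box.
Rectangular body: 6 × 5, A = 30 cm², y = 2.5 cm, Ī = 62.5 cm⁴.
Semicircular cap: semicircle r = 3, A = 14.13717 cm², y = 6.27324 cm, Ī = 8.890314 cm⁴.
Centroid: ȳ = ΣA·y / ΣA = 3.708571 cm.
Transfer each piece to the centroidal x-axis using Ī + A·d² with d = y − 3.708571:
  rectangular body: d = -1.208571 cm → contributes +106.3193 cm⁴
  semicircular cap: d = 2.564668 cm → contributes +101.8779 cm⁴
Total I = 208.1972 cm⁴.

I_x ≈ 208.20 cm⁴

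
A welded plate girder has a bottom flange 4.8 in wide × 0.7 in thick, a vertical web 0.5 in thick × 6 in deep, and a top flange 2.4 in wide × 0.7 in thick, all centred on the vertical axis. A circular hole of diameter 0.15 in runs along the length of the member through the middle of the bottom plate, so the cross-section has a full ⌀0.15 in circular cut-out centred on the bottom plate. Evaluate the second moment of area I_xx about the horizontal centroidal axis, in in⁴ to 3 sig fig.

Break the section into simple shapes (no overlaps), measuring from the bottom-left corner of the bounding box.
Bottom plate: 4.8 × 0.7, A = 3.36 in², y = 0.35 in, Ī = 0.1372 in⁴.
Web plate: 0.5 × 6, A = 3 in², y = 3.7 in, Ī = 9 in⁴.
Top plate: 2.4 × 0.7, A = 1.68 in², y = 7.05 in, Ī = 0.0686 in⁴.
Hole (subtracted): ⌀0.15, A = 0.017671 in², y = 0.35 in, Ī = 0.00002485 in⁴.
Centroid: ȳ = ΣA·y / ΣA = 3.0058 in.
Transfer each piece to the horizontal centroidal axis using Ī + A·d² with d = y − 3.0058:
  bottom plate: d = -2.6558 in → contributes +23.837 in⁴
  web plate: d = 0.69416 in → contributes +10.446 in⁴
  top plate: d = 4.0442 in → contributes +27.545 in⁴
  hole: d = -2.6558 in → contributes −0.12467 in⁴
Total I = 61.703 in⁴.

I_xx ≈ 61.7 in⁴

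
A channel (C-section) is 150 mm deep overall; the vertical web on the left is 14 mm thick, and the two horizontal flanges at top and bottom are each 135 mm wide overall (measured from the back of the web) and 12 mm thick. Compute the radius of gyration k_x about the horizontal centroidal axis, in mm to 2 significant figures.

k_x ≈ 60 mm

Decompose the section into non-overlapping parts with the origin at the bottom-left of its bounding rectangle.
Web: 14 × 150, A = 2 100 mm², y = 75 mm, Ī = 3 937 500 mm⁴.
Top flange (beyond web): 121 × 12, A = 1 452 mm², y = 144 mm, Ī = 17 424 mm⁴.
Bottom flange (beyond web): 121 × 12, A = 1 452 mm², y = 6 mm, Ī = 17 424 mm⁴.
By symmetry the centroid is at mid-height, ȳ = 75 mm.
Transfer each piece to the horizontal centroidal axis using Ī + A·d² with d = y − 75:
  web: d = 0 mm → contributes +3 937 500 mm⁴
  top flange (beyond web): d = 69 mm → contributes +6 930 396 mm⁴
  bottom flange (beyond web): d = -69 mm → contributes +6 930 396 mm⁴
Total I = 17 798 292 mm⁴.
Radius of gyration: k = √(I/A) = √(17 798 292 / 5 004) = 59.64 mm.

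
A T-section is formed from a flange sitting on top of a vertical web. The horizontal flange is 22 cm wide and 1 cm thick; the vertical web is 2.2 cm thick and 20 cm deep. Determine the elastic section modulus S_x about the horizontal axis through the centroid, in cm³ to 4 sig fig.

S_x ≈ 228.6 cm³

Split into non-overlapping primitives; take the origin at the lower-left of the bounding box.
Flange: 22 × 1, A = 22 cm², y = 20.5 cm, Ī = 1.83333 cm⁴.
Web: 2.2 × 20, A = 44 cm², y = 10 cm, Ī = 1466.67 cm⁴.
Centroid: ȳ = ΣA·y / ΣA = 13.5 cm.
Transfer each piece to the horizontal axis through the centroid using Ī + A·d² with d = y − 13.5:
  flange: d = 7 cm → contributes +1079.83 cm⁴
  web: d = -3.5 cm → contributes +2005.67 cm⁴
Total I = 3085.5 cm⁴.
Extreme fibre distance c = 13.5 cm; S = I/c = 228.556 cm³.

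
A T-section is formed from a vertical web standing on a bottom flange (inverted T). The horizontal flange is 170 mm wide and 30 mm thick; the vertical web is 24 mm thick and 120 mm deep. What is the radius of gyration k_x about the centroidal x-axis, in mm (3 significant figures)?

Split into non-overlapping primitives; take the origin at the lower-left of the bounding box.
Flange: 170 × 30, A = 5 100 mm², y = 15 mm, Ī = 382 500 mm⁴.
Web: 24 × 120, A = 2 880 mm², y = 90 mm, Ī = 3 456 000 mm⁴.
Centroid: ȳ = ΣA·y / ΣA = 42.068 mm.
Transfer each piece to the centroidal x-axis using Ī + A·d² with d = y − 42.068:
  flange: d = -27.068 mm → contributes +4 119 059 mm⁴
  web: d = 47.932 mm → contributes +10 072 824 mm⁴
Total I = 14 191 883 mm⁴.
Radius of gyration: k = √(I/A) = √(14 191 883 / 7 980) = 42.171 mm.

k_x ≈ 42.2 mm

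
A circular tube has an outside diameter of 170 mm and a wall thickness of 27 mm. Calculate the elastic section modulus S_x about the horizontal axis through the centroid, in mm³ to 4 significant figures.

Split into non-overlapping primitives; take the origin at the lower-left of the bounding box.
Outer circle: ⌀170, A = 22 698 mm², y = 85 mm, Ī = 40 998 275 mm⁴.
Bore (subtracted): ⌀116, A = 10568.3 mm², y = 85 mm, Ī = 8 887 955 mm⁴.
By symmetry the centroid is at mid-height, ȳ = 85 mm.
All pieces are centred on the horizontal axis through the centroid, so I = ΣĪ (holes subtracted) = 32 110 320 mm⁴.
Extreme fibre distance c = 85 mm; S = I/c = 377 768 mm³.

S_x ≈ 3.778 × 10⁵ mm³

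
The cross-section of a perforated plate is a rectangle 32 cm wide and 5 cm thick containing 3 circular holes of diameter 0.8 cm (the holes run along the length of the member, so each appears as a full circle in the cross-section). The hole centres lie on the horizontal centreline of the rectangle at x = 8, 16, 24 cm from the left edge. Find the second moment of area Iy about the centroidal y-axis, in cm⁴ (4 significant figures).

Break the section into simple shapes (no overlaps), measuring from the bottom-left corner of the bounding box.
Plate: 32 × 5, A = 160 cm², x = 16 cm, Ī = 13653.3 cm⁴.
Hole 1 (subtracted): ⌀0.8, A = 0.502655 cm², x = 8 cm, Ī = 0.0201062 cm⁴.
Hole 2 (subtracted): ⌀0.8, A = 0.502655 cm², x = 16 cm, Ī = 0.0201062 cm⁴.
Hole 3 (subtracted): ⌀0.8, A = 0.502655 cm², x = 24 cm, Ī = 0.0201062 cm⁴.
By symmetry the centroid is at mid-width, x̄ = 16 cm.
Transfer each piece to the centroidal y-axis using Ī + A·d² with d = x − 16:
  plate: d = 0 cm → contributes +13653.3 cm⁴
  hole 1: d = -8 cm → contributes −32.19 cm⁴
  hole 2: d = 0 cm → contributes −0.0201062 cm⁴
  hole 3: d = 8 cm → contributes −32.19 cm⁴
Total I = 13588.9 cm⁴.

Iy ≈ 1.359 × 10⁴ cm⁴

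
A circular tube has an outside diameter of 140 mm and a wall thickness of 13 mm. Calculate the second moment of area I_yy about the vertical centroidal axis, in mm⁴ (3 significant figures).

Split into non-overlapping primitives; take the origin at the lower-left of the bounding box.
Outer circle: ⌀140, A = 15 394 mm², x = 70 mm, Ī = 18 857 410 mm⁴.
Bore (subtracted): ⌀114, A = 10 207 mm², x = 70 mm, Ī = 8 290 664 mm⁴.
By symmetry the centroid is at mid-width, x̄ = 70 mm.
All pieces are centred on the vertical centroidal axis, so I = ΣĪ (holes subtracted) = 10 566 746 mm⁴.

I_yy ≈ 1.06 × 10⁷ mm⁴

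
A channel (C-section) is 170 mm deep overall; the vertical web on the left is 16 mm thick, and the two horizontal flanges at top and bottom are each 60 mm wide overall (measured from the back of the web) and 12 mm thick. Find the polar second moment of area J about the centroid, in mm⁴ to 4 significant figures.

Split into non-overlapping primitives; take the origin at the lower-left of the bounding box.
Web: 16 × 170, A = 2 720 mm², y = 85 mm, Ī = 6 550 667 mm⁴.
Top flange (beyond web): 44 × 12, A = 528 mm², y = 164 mm, Ī = 6 336 mm⁴.
Bottom flange (beyond web): 44 × 12, A = 528 mm², y = 6 mm, Ī = 6 336 mm⁴.
By symmetry the centroid is at mid-height, ȳ = 85 mm.
Transfer each piece to the centroidal x-axis using Ī + A·d² with d = y − 85:
  web: d = 0 mm → contributes +6 550 667 mm⁴
  top flange (beyond web): d = 79 mm → contributes +3 301 584 mm⁴
  bottom flange (beyond web): d = -79 mm → contributes +3 301 584 mm⁴
Total I = 13 153 835 mm⁴.
For the y-axis: x̄ = 16.3898 mm.
Repeating about the centroidal y-axis gives I_y = 913 005 mm⁴.
Polar second moment: J = I_x + I_y = 14 066 840 mm⁴.

J ≈ 1.407 × 10⁷ mm⁴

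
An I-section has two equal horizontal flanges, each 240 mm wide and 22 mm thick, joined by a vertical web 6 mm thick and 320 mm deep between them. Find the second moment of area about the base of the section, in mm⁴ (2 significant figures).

I_base ≈ 7.4 × 10⁸ mm⁴

Split into non-overlapping primitives; take the origin at the lower-left of the bounding box.
Bottom flange: 240 × 22, A = 5 280 mm², y = 11 mm, Ī = 212 960 mm⁴.
Web: 6 × 320, A = 1 920 mm², y = 182 mm, Ī = 16 384 000 mm⁴.
Top flange: 240 × 22, A = 5 280 mm², y = 353 mm, Ī = 212 960 mm⁴.
Transfer each piece to the base of the section using Ī + A·d² with d = y − 0:
  bottom flange: d = 11 mm → contributes +851 840 mm⁴
  web: d = 182 mm → contributes +79 982 080 mm⁴
  top flange: d = 353 mm → contributes +658 148 480 mm⁴
Total I = 738 982 400 mm⁴.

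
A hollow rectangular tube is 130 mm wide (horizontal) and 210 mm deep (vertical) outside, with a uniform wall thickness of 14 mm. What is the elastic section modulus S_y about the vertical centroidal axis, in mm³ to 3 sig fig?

Decompose the section into non-overlapping parts with the origin at the bottom-left of its bounding rectangle.
Outer rectangle: 130 × 210, A = 27 300 mm², x = 65 mm, Ī = 38 447 500 mm⁴.
Inner void (subtracted): 102 × 182, A = 18 564 mm², x = 65 mm, Ī = 16 094 988 mm⁴.
By symmetry the centroid is at mid-width, x̄ = 65 mm.
All pieces are centred on the vertical centroidal axis, so I = ΣĪ (holes subtracted) = 22 352 512 mm⁴.
Extreme fibre distance c = 65 mm; S = I/c = 343 885 mm³.

S_y ≈ 3.44 × 10⁵ mm³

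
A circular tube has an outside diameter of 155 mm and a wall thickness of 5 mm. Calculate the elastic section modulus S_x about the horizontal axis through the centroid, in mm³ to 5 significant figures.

S_x ≈ 8.5602 × 10⁴ mm³

Treat the section as a set of non-overlapping primitives; coordinates are from the bounding-box lower-left.
Outer circle: ⌀155, A = 18869.19 mm², y = 77.5 mm, Ī = 28 333 269 mm⁴.
Bore (subtracted): ⌀145, A = 16 513 mm², y = 77.5 mm, Ī = 21 699 109 mm⁴.
By symmetry the centroid is at mid-height, ȳ = 77.5 mm.
All pieces are centred on the horizontal axis through the centroid, so I = ΣĪ (holes subtracted) = 6 634 160 mm⁴.
Extreme fibre distance c = 77.5 mm; S = I/c = 85602.07 mm³.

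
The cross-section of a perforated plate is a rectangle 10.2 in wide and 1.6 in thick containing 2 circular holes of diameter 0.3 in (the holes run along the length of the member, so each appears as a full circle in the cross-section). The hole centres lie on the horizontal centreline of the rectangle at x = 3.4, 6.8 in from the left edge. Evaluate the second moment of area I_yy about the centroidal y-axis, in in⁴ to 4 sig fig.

I_yy ≈ 141.1 in⁴

Treat the section as a set of non-overlapping primitives; coordinates are from the bounding-box lower-left.
Plate: 10.2 × 1.6, A = 16.32 in², x = 5.1 in, Ī = 141.494 in⁴.
Hole 1 (subtracted): ⌀0.3, A = 0.0706858 in², x = 3.4 in, Ī = 0.000397608 in⁴.
Hole 2 (subtracted): ⌀0.3, A = 0.0706858 in², x = 6.8 in, Ī = 0.000397608 in⁴.
By symmetry the centroid is at mid-width, x̄ = 5.1 in.
Transfer each piece to the centroidal y-axis using Ī + A·d² with d = x − 5.1:
  plate: d = 0 in → contributes +141.494 in⁴
  hole 1: d = -1.7 in → contributes −0.20468 in⁴
  hole 2: d = 1.7 in → contributes −0.20468 in⁴
Total I = 141.085 in⁴.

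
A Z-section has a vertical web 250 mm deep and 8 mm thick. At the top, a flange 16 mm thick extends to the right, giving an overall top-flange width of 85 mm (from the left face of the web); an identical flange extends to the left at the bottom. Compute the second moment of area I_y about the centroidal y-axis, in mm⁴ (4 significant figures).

Treat the section as a set of non-overlapping primitives; coordinates are from the bounding-box lower-left.
Web: 8 × 250, A = 2 000 mm², x = 81 mm, Ī = 10666.7 mm⁴.
Top flange (beyond web): 77 × 16, A = 1 232 mm², x = 123.5 mm, Ī = 608 711 mm⁴.
Bottom flange (beyond web): 77 × 16, A = 1 232 mm², x = 38.5 mm, Ī = 608 711 mm⁴.
Centroid: x̄ = ΣA·x / ΣA = 81 mm.
Transfer each piece to the centroidal y-axis using Ī + A·d² with d = x − 81:
  web: d = 0 mm → contributes +10666.7 mm⁴
  top flange (beyond web): d = 42.5 mm → contributes +2 834 011 mm⁴
  bottom flange (beyond web): d = -42.5 mm → contributes +2 834 011 mm⁴
Total I = 5 678 688 mm⁴.

I_y ≈ 5.679 × 10⁶ mm⁴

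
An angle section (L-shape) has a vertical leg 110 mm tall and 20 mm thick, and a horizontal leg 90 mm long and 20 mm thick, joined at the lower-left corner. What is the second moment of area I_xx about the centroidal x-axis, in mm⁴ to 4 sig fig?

Decompose the section into non-overlapping parts with the origin at the bottom-left of its bounding rectangle.
Vertical leg: 20 × 110, A = 2 200 mm², y = 55 mm, Ī = 2 218 333 mm⁴.
Horizontal leg (remainder): 70 × 20, A = 1 400 mm², y = 10 mm, Ī = 46666.7 mm⁴.
Centroid: ȳ = ΣA·y / ΣA = 37.5 mm.
Transfer each piece to the centroidal x-axis using Ī + A·d² with d = y − 37.5:
  vertical leg: d = 17.5 mm → contributes +2 892 083 mm⁴
  horizontal leg (remainder): d = -27.5 mm → contributes +1 105 417 mm⁴
Total I = 3 997 500 mm⁴.

I_xx ≈ 3.998 × 10⁶ mm⁴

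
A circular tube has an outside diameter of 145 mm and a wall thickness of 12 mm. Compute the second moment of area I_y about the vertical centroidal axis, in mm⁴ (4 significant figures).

Split into non-overlapping primitives; take the origin at the lower-left of the bounding box.
Outer circle: ⌀145, A = 16 513 mm², x = 72.5 mm, Ī = 21 699 109 mm⁴.
Bore (subtracted): ⌀121, A = 11 499 mm², x = 72.5 mm, Ī = 10 522 317 mm⁴.
By symmetry the centroid is at mid-width, x̄ = 72.5 mm.
All pieces are centred on the vertical centroidal axis, so I = ΣĪ (holes subtracted) = 11 176 792 mm⁴.

I_y ≈ 1.118 × 10⁷ mm⁴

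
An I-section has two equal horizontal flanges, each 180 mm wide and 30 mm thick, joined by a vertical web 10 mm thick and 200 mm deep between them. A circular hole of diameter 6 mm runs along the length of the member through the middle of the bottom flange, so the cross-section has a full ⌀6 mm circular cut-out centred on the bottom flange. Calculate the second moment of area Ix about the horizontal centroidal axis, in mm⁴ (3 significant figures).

Ix ≈ 1.50 × 10⁸ mm⁴

Break the section into simple shapes (no overlaps), measuring from the bottom-left corner of the bounding box.
Bottom flange: 180 × 30, A = 5 400 mm², y = 15 mm, Ī = 405 000 mm⁴.
Web: 10 × 200, A = 2 000 mm², y = 130 mm, Ī = 6 666 667 mm⁴.
Top flange: 180 × 30, A = 5 400 mm², y = 245 mm, Ī = 405 000 mm⁴.
Hole (subtracted): ⌀6, A = 28.274 mm², y = 15 mm, Ī = 63.617 mm⁴.
Centroid: ȳ = ΣA·y / ΣA = 130.25 mm.
Transfer each piece to the horizontal centroidal axis using Ī + A·d² with d = y − 130.25:
  bottom flange: d = -115.25 mm → contributes +72 136 550 mm⁴
  web: d = -0.25459 mm → contributes +6 666 796 mm⁴
  top flange: d = 114.75 mm → contributes +71 504 150 mm⁴
  hole: d = -115.25 mm → contributes −375 649 mm⁴
Total I = 149 931 847 mm⁴.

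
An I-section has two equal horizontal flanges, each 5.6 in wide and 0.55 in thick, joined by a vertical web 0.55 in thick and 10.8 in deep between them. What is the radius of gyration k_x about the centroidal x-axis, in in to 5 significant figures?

k_x ≈ 4.6022 in

Split into non-overlapping primitives; take the origin at the lower-left of the bounding box.
Bottom flange: 5.6 × 0.55, A = 3.08 in², y = 0.275 in, Ī = 0.07764167 in⁴.
Web: 0.55 × 10.8, A = 5.94 in², y = 5.95 in, Ī = 57.7368 in⁴.
Top flange: 5.6 × 0.55, A = 3.08 in², y = 11.625 in, Ī = 0.07764167 in⁴.
By symmetry the centroid is at mid-height, ȳ = 5.95 in.
Transfer each piece to the centroidal x-axis using Ī + A·d² with d = y − 5.95:
  bottom flange: d = -5.675 in → contributes +99.27097 in⁴
  web: d = 0 in → contributes +57.7368 in⁴
  top flange: d = 5.675 in → contributes +99.27097 in⁴
Total I = 256.2787 in⁴.
Radius of gyration: k = √(I/A) = √(256.2787 / 12.1) = 4.60218 in.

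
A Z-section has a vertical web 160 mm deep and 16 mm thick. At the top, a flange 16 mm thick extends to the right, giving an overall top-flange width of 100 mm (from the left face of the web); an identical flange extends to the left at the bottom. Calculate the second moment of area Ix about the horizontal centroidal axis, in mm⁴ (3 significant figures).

Ix ≈ 1.95 × 10⁷ mm⁴

Split into non-overlapping primitives; take the origin at the lower-left of the bounding box.
Web: 16 × 160, A = 2 560 mm², y = 80 mm, Ī = 5 461 333 mm⁴.
Top flange (beyond web): 84 × 16, A = 1 344 mm², y = 152 mm, Ī = 28 672 mm⁴.
Bottom flange (beyond web): 84 × 16, A = 1 344 mm², y = 8 mm, Ī = 28 672 mm⁴.
Centroid: ȳ = ΣA·y / ΣA = 80 mm.
Transfer each piece to the horizontal centroidal axis using Ī + A·d² with d = y − 80:
  web: d = 0 mm → contributes +5 461 333 mm⁴
  top flange (beyond web): d = 72 mm → contributes +6 995 968 mm⁴
  bottom flange (beyond web): d = -72 mm → contributes +6 995 968 mm⁴
Total I = 19 453 269 mm⁴.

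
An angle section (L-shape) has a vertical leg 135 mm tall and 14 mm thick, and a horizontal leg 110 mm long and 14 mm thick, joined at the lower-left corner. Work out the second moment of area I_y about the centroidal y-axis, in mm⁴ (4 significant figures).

Split into non-overlapping primitives; take the origin at the lower-left of the bounding box.
Vertical leg: 14 × 135, A = 1 890 mm², x = 7 mm, Ī = 30 870 mm⁴.
Horizontal leg (remainder): 96 × 14, A = 1 344 mm², x = 62 mm, Ī = 1 032 192 mm⁴.
Centroid: x̄ = ΣA·x / ΣA = 29.8571 mm.
Transfer each piece to the centroidal y-axis using Ī + A·d² with d = x − 29.8571:
  vertical leg: d = -22.8571 mm → contributes +1 018 299 mm⁴
  horizontal leg (remainder): d = 32.1429 mm → contributes +2 420 763 mm⁴
Total I = 3 439 062 mm⁴.

I_y ≈ 3.439 × 10⁶ mm⁴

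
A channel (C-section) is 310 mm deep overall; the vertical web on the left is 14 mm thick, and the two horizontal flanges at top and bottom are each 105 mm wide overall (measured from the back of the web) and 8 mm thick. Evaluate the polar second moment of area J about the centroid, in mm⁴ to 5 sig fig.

J ≈ 7.2043 × 10⁷ mm⁴

Treat the section as a set of non-overlapping primitives; coordinates are from the bounding-box lower-left.
Web: 14 × 310, A = 4 340 mm², y = 155 mm, Ī = 34 756 167 mm⁴.
Top flange (beyond web): 91 × 8, A = 728 mm², y = 306 mm, Ī = 3882.667 mm⁴.
Bottom flange (beyond web): 91 × 8, A = 728 mm², y = 4 mm, Ī = 3882.667 mm⁴.
By symmetry the centroid is at mid-height, ȳ = 155 mm.
Transfer each piece to the centroidal x-axis using Ī + A·d² with d = y − 155:
  web: d = 0 mm → contributes +34 756 167 mm⁴
  top flange (beyond web): d = 151 mm → contributes +16 603 011 mm⁴
  bottom flange (beyond web): d = -151 mm → contributes +16 603 011 mm⁴
Total I = 67 962 188 mm⁴.
For the y-axis: x̄ = 20.18841 mm.
Repeating about the centroidal y-axis gives I_y = 4 080 626 mm⁴.
Polar second moment: J = I_x + I_y = 72 042 814 mm⁴.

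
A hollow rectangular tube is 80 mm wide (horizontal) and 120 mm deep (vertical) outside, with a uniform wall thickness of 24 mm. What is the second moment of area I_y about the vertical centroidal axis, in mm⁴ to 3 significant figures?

Split into non-overlapping primitives; take the origin at the lower-left of the bounding box.
Outer rectangle: 80 × 120, A = 9 600 mm², x = 40 mm, Ī = 5 120 000 mm⁴.
Inner void (subtracted): 32 × 72, A = 2 304 mm², x = 40 mm, Ī = 196 608 mm⁴.
By symmetry the centroid is at mid-width, x̄ = 40 mm.
All pieces are centred on the vertical centroidal axis, so I = ΣĪ (holes subtracted) = 4 923 392 mm⁴.

I_y ≈ 4.92 × 10⁶ mm⁴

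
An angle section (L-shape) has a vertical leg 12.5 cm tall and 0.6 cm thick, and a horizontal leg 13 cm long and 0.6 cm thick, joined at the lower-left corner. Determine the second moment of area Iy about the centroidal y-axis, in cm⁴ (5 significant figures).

Iy ≈ 253.36 cm⁴

Decompose the section into non-overlapping parts with the origin at the bottom-left of its bounding rectangle.
Vertical leg: 0.6 × 12.5, A = 7.5 cm², x = 0.3 cm, Ī = 0.225 cm⁴.
Horizontal leg (remainder): 12.4 × 0.6, A = 7.44 cm², x = 6.8 cm, Ī = 95.3312 cm⁴.
Centroid: x̄ = ΣA·x / ΣA = 3.536948 cm.
Transfer each piece to the centroidal y-axis using Ī + A·d² with d = x − 3.536948:
  vertical leg: d = -3.236948 cm → contributes +78.80873 cm⁴
  horizontal leg (remainder): d = 3.263052 cm → contributes +174.5487 cm⁴
Total I = 253.3574 cm⁴.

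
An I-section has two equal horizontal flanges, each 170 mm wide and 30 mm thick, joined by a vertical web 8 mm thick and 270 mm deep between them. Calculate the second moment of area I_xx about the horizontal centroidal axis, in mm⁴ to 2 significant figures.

I_xx ≈ 2.4 × 10⁸ mm⁴

Break the section into simple shapes (no overlaps), measuring from the bottom-left corner of the bounding box.
Bottom flange: 170 × 30, A = 5 100 mm², y = 15 mm, Ī = 382 500 mm⁴.
Web: 8 × 270, A = 2 160 mm², y = 165 mm, Ī = 13 122 000 mm⁴.
Top flange: 170 × 30, A = 5 100 mm², y = 315 mm, Ī = 382 500 mm⁴.
By symmetry the centroid is at mid-height, ȳ = 165 mm.
Transfer each piece to the horizontal centroidal axis using Ī + A·d² with d = y − 165:
  bottom flange: d = -150 mm → contributes +115 132 500 mm⁴
  web: d = 0 mm → contributes +13 122 000 mm⁴
  top flange: d = 150 mm → contributes +115 132 500 mm⁴
Total I = 243 387 000 mm⁴.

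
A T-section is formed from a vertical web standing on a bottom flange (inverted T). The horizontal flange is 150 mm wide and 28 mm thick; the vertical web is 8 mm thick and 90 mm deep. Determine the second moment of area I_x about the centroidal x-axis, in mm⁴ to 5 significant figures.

I_x ≈ 2.8999 × 10⁶ mm⁴

Split into non-overlapping primitives; take the origin at the lower-left of the bounding box.
Flange: 150 × 28, A = 4 200 mm², y = 14 mm, Ī = 274 400 mm⁴.
Web: 8 × 90, A = 720 mm², y = 73 mm, Ī = 486 000 mm⁴.
Centroid: ȳ = ΣA·y / ΣA = 22.63415 mm.
Transfer each piece to the centroidal x-axis using Ī + A·d² with d = y − 22.63415:
  flange: d = -8.634146 mm → contributes +587503.6 mm⁴
  web: d = 50.36585 mm → contributes +2 312 438 mm⁴
Total I = 2 899 941 mm⁴.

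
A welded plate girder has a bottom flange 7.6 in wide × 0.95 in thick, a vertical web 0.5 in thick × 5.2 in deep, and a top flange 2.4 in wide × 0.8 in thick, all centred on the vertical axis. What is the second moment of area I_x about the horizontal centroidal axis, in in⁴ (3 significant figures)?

Decompose the section into non-overlapping parts with the origin at the bottom-left of its bounding rectangle.
Bottom plate: 7.6 × 0.95, A = 7.22 in², y = 0.475 in, Ī = 0.543 in⁴.
Web plate: 0.5 × 5.2, A = 2.6 in², y = 3.55 in, Ī = 5.8587 in⁴.
Top plate: 2.4 × 0.8, A = 1.92 in², y = 6.55 in, Ī = 0.1024 in⁴.
Centroid: ȳ = ΣA·y / ΣA = 2.1495 in.
Transfer each piece to the horizontal centroidal axis using Ī + A·d² with d = y − 2.1495:
  bottom plate: d = -1.6745 in → contributes +20.788 in⁴
  web plate: d = 1.4005 in → contributes +10.958 in⁴
  top plate: d = 4.4005 in → contributes +37.282 in⁴
Total I = 69.028 in⁴.

I_x ≈ 69.0 in⁴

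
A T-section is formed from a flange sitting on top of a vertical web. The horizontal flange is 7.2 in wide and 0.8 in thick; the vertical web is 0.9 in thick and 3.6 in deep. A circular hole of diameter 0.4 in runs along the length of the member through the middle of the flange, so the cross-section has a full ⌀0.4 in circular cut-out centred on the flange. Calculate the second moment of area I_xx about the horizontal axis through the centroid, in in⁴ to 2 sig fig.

Treat the section as a set of non-overlapping primitives; coordinates are from the bounding-box lower-left.
Flange: 7.2 × 0.8, A = 5.76 in², y = 4 in, Ī = 0.3072 in⁴.
Web: 0.9 × 3.6, A = 3.24 in², y = 1.8 in, Ī = 3.499 in⁴.
Hole (subtracted): ⌀0.4, A = 0.1257 in², y = 4 in, Ī = 0.001257 in⁴.
Centroid: ȳ = ΣA·y / ΣA = 3.197 in.
Transfer each piece to the horizontal axis through the centroid using Ī + A·d² with d = y − 3.197:
  flange: d = 0.8032 in → contributes +4.023 in⁴
  web: d = -1.397 in → contributes +9.82 in⁴
  hole: d = 0.8032 in → contributes −0.08233 in⁴
Total I = 13.76 in⁴.

I_xx ≈ 14 in⁴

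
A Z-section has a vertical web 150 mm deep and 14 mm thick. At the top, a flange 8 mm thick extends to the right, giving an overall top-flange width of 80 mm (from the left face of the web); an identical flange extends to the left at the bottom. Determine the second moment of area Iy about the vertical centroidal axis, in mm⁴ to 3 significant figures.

Break the section into simple shapes (no overlaps), measuring from the bottom-left corner of the bounding box.
Web: 14 × 150, A = 2 100 mm², x = 73 mm, Ī = 34 300 mm⁴.
Top flange (beyond web): 66 × 8, A = 528 mm², x = 113 mm, Ī = 191 664 mm⁴.
Bottom flange (beyond web): 66 × 8, A = 528 mm², x = 33 mm, Ī = 191 664 mm⁴.
Centroid: x̄ = ΣA·x / ΣA = 73 mm.
Transfer each piece to the vertical centroidal axis using Ī + A·d² with d = x − 73:
  web: d = 0 mm → contributes +34 300 mm⁴
  top flange (beyond web): d = 40 mm → contributes +1 036 464 mm⁴
  bottom flange (beyond web): d = -40 mm → contributes +1 036 464 mm⁴
Total I = 2 107 228 mm⁴.

Iy ≈ 2.11 × 10⁶ mm⁴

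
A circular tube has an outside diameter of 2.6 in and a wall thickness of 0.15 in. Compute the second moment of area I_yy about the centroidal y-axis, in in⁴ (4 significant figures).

I_yy ≈ 0.8695 in⁴

Break the section into simple shapes (no overlaps), measuring from the bottom-left corner of the bounding box.
Outer circle: ⌀2.6, A = 5.30929 in², x = 1.3 in, Ī = 2.24318 in⁴.
Bore (subtracted): ⌀2.3, A = 4.15476 in², x = 1.3 in, Ī = 1.37367 in⁴.
By symmetry the centroid is at mid-width, x̄ = 1.3 in.
All pieces are centred on the centroidal y-axis, so I = ΣĪ (holes subtracted) = 0.869509 in⁴.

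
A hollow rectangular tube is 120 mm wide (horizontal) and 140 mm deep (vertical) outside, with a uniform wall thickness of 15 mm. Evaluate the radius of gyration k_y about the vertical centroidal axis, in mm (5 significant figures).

k_y ≈ 44.196 mm

Break the section into simple shapes (no overlaps), measuring from the bottom-left corner of the bounding box.
Outer rectangle: 120 × 140, A = 16 800 mm², x = 60 mm, Ī = 20 160 000 mm⁴.
Inner void (subtracted): 90 × 110, A = 9 900 mm², x = 60 mm, Ī = 6 682 500 mm⁴.
By symmetry the centroid is at mid-width, x̄ = 60 mm.
All pieces are centred on the vertical centroidal axis, so I = ΣĪ (holes subtracted) = 13 477 500 mm⁴.
Radius of gyration: k = √(I/A) = √(13 477 500 / 6 900) = 44.19571 mm.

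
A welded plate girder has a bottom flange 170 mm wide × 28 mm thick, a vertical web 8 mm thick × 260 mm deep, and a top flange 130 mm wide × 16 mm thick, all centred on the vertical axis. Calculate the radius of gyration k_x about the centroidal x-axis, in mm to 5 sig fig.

k_x ≈ 121.92 mm

Decompose the section into non-overlapping parts with the origin at the bottom-left of its bounding rectangle.
Bottom plate: 170 × 28, A = 4 760 mm², y = 14 mm, Ī = 310986.7 mm⁴.
Web plate: 8 × 260, A = 2 080 mm², y = 158 mm, Ī = 11 717 333 mm⁴.
Top plate: 130 × 16, A = 2 080 mm², y = 296 mm, Ī = 44373.33 mm⁴.
Centroid: ȳ = ΣA·y / ΣA = 113.3363 mm.
Transfer each piece to the centroidal x-axis using Ī + A·d² with d = y − 113.3363:
  bottom plate: d = -99.33632 mm → contributes +47 281 263 mm⁴
  web plate: d = 44.66368 mm → contributes +15 866 609 mm⁴
  top plate: d = 182.6637 mm → contributes +69 445 693 mm⁴
Total I = 132 593 564 mm⁴.
Radius of gyration: k = √(I/A) = √(132 593 564 / 8 920) = 121.9211 mm.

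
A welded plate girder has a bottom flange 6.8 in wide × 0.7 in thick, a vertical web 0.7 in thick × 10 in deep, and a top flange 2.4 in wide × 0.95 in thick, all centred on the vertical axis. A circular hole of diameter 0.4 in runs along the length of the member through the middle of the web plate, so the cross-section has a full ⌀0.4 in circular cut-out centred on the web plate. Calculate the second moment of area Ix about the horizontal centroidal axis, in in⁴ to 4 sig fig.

Decompose the section into non-overlapping parts with the origin at the bottom-left of its bounding rectangle.
Bottom plate: 6.8 × 0.7, A = 4.76 in², y = 0.35 in, Ī = 0.194367 in⁴.
Web plate: 0.7 × 10, A = 7 in², y = 5.7 in, Ī = 58.3333 in⁴.
Top plate: 2.4 × 0.95, A = 2.28 in², y = 11.175 in, Ī = 0.171475 in⁴.
Hole (subtracted): ⌀0.4, A = 0.125664 in², y = 5.7 in, Ī = 0.00125664 in⁴.
Centroid: ȳ = ΣA·y / ΣA = 4.76693 in.
Transfer each piece to the horizontal centroidal axis using Ī + A·d² with d = y − 4.76693:
  bottom plate: d = -4.41693 in → contributes +93.0586 in⁴
  web plate: d = 0.933066 in → contributes +64.4276 in⁴
  top plate: d = 6.40807 in → contributes +93.7958 in⁴
  hole: d = 0.933066 in → contributes −0.110661 in⁴
Total I = 251.171 in⁴.

Ix ≈ 251.2 in⁴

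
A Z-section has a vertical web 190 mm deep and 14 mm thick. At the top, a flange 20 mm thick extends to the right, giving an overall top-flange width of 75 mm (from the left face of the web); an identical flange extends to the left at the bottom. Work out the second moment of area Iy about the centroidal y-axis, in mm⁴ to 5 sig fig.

Iy ≈ 4.2313 × 10⁶ mm⁴

Split into non-overlapping primitives; take the origin at the lower-left of the bounding box.
Web: 14 × 190, A = 2 660 mm², x = 68 mm, Ī = 43446.67 mm⁴.
Top flange (beyond web): 61 × 20, A = 1 220 mm², x = 105.5 mm, Ī = 378301.7 mm⁴.
Bottom flange (beyond web): 61 × 20, A = 1 220 mm², x = 30.5 mm, Ī = 378301.7 mm⁴.
Centroid: x̄ = ΣA·x / ΣA = 68 mm.
Transfer each piece to the centroidal y-axis using Ī + A·d² with d = x − 68:
  web: d = 0 mm → contributes +43446.67 mm⁴
  top flange (beyond web): d = 37.5 mm → contributes +2 093 927 mm⁴
  bottom flange (beyond web): d = -37.5 mm → contributes +2 093 927 mm⁴
Total I = 4 231 300 mm⁴.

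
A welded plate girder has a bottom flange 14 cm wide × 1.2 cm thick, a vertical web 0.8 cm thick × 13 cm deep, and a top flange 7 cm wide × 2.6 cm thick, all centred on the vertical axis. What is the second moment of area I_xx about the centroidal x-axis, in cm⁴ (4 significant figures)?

I_xx ≈ 2102 cm⁴

Split into non-overlapping primitives; take the origin at the lower-left of the bounding box.
Bottom plate: 14 × 1.2, A = 16.8 cm², y = 0.6 cm, Ī = 2.016 cm⁴.
Web plate: 0.8 × 13, A = 10.4 cm², y = 7.7 cm, Ī = 146.467 cm⁴.
Top plate: 7 × 2.6, A = 18.2 cm², y = 15.5 cm, Ī = 10.2527 cm⁴.
Centroid: ȳ = ΣA·y / ΣA = 8.19956 cm.
Transfer each piece to the centroidal x-axis using Ī + A·d² with d = y − 8.19956:
  bottom plate: d = -7.59956 cm → contributes +972.272 cm⁴
  web plate: d = -0.499559 cm → contributes +149.062 cm⁴
  top plate: d = 7.30044 cm → contributes +980.248 cm⁴
Total I = 2101.58 cm⁴.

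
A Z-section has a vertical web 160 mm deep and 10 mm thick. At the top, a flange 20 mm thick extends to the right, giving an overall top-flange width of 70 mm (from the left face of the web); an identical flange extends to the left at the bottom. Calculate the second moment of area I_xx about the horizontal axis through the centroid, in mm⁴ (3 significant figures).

I_xx ≈ 1.53 × 10⁷ mm⁴

Split into non-overlapping primitives; take the origin at the lower-left of the bounding box.
Web: 10 × 160, A = 1 600 mm², y = 80 mm, Ī = 3 413 333 mm⁴.
Top flange (beyond web): 60 × 20, A = 1 200 mm², y = 150 mm, Ī = 40 000 mm⁴.
Bottom flange (beyond web): 60 × 20, A = 1 200 mm², y = 10 mm, Ī = 40 000 mm⁴.
Centroid: ȳ = ΣA·y / ΣA = 80 mm.
Transfer each piece to the horizontal axis through the centroid using Ī + A·d² with d = y − 80:
  web: d = 0 mm → contributes +3 413 333 mm⁴
  top flange (beyond web): d = 70 mm → contributes +5 920 000 mm⁴
  bottom flange (beyond web): d = -70 mm → contributes +5 920 000 mm⁴
Total I = 15 253 333 mm⁴.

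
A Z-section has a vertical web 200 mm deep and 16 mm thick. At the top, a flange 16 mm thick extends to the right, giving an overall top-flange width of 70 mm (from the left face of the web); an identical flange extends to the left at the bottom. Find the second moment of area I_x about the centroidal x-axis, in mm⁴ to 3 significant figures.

I_x ≈ 2.53 × 10⁷ mm⁴

Break the section into simple shapes (no overlaps), measuring from the bottom-left corner of the bounding box.
Web: 16 × 200, A = 3 200 mm², y = 100 mm, Ī = 10 666 667 mm⁴.
Top flange (beyond web): 54 × 16, A = 864 mm², y = 192 mm, Ī = 18 432 mm⁴.
Bottom flange (beyond web): 54 × 16, A = 864 mm², y = 8 mm, Ī = 18 432 mm⁴.
Centroid: ȳ = ΣA·y / ΣA = 100 mm.
Transfer each piece to the centroidal x-axis using Ī + A·d² with d = y − 100:
  web: d = 0 mm → contributes +10 666 667 mm⁴
  top flange (beyond web): d = 92 mm → contributes +7 331 328 mm⁴
  bottom flange (beyond web): d = -92 mm → contributes +7 331 328 mm⁴
Total I = 25 329 323 mm⁴.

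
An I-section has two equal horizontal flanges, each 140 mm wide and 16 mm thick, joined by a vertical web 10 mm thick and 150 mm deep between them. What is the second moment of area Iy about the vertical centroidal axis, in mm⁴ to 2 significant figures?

Break the section into simple shapes (no overlaps), measuring from the bottom-left corner of the bounding box.
Bottom flange: 140 × 16, A = 2 240 mm², x = 70 mm, Ī = 3 658 667 mm⁴.
Web: 10 × 150, A = 1 500 mm², x = 70 mm, Ī = 12 500 mm⁴.
Top flange: 140 × 16, A = 2 240 mm², x = 70 mm, Ī = 3 658 667 mm⁴.
By symmetry the centroid is at mid-width, x̄ = 70 mm.
All pieces are centred on the vertical centroidal axis, so I = ΣĪ = 7 329 833 mm⁴.

Iy ≈ 7.3 × 10⁶ mm⁴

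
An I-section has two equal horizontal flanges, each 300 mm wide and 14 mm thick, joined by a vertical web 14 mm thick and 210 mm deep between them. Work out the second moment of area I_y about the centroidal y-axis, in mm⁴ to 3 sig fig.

Break the section into simple shapes (no overlaps), measuring from the bottom-left corner of the bounding box.
Bottom flange: 300 × 14, A = 4 200 mm², x = 150 mm, Ī = 31 500 000 mm⁴.
Web: 14 × 210, A = 2 940 mm², x = 150 mm, Ī = 48 020 mm⁴.
Top flange: 300 × 14, A = 4 200 mm², x = 150 mm, Ī = 31 500 000 mm⁴.
By symmetry the centroid is at mid-width, x̄ = 150 mm.
All pieces are centred on the centroidal y-axis, so I = ΣĪ = 63 048 020 mm⁴.

I_y ≈ 6.30 × 10⁷ mm⁴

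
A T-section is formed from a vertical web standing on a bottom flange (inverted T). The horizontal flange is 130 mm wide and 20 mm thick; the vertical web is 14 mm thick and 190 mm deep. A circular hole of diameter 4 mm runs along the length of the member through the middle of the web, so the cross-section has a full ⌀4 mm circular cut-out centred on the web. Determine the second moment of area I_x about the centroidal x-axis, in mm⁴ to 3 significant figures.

Treat the section as a set of non-overlapping primitives; coordinates are from the bounding-box lower-left.
Flange: 130 × 20, A = 2 600 mm², y = 10 mm, Ī = 86 667 mm⁴.
Web: 14 × 190, A = 2 660 mm², y = 115 mm, Ī = 8 002 167 mm⁴.
Hole (subtracted): ⌀4, A = 12.566 mm², y = 115 mm, Ī = 12.566 mm⁴.
Centroid: ȳ = ΣA·y / ΣA = 62.975 mm.
Transfer each piece to the centroidal x-axis using Ī + A·d² with d = y − 62.975:
  flange: d = -52.975 mm → contributes +7 383 059 mm⁴
  web: d = 52.025 mm → contributes +15 201 844 mm⁴
  hole: d = 52.025 mm → contributes −34 025 mm⁴
Total I = 22 550 878 mm⁴.

I_x ≈ 2.26 × 10⁷ mm⁴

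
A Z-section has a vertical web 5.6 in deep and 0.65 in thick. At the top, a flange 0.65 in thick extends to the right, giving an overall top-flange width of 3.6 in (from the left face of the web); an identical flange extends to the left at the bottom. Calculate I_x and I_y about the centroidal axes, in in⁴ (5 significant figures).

I_x ≈ 33.139 in⁴, I_y ≈ 15.335 in⁴

Decompose the section into non-overlapping parts with the origin at the bottom-left of its bounding rectangle.
Web: 0.65 × 5.6, A = 3.64 in², y = 2.8 in, Ī = 9.512533 in⁴.
Top flange (beyond web): 2.95 × 0.65, A = 1.9175 in², y = 5.275 in, Ī = 0.06751198 in⁴.
Bottom flange (beyond web): 2.95 × 0.65, A = 1.9175 in², y = 0.325 in, Ī = 0.06751198 in⁴.
Centroid: ȳ = ΣA·y / ΣA = 2.8 in.
Transfer each piece to the centroidal x-axis using Ī + A·d² with d = y − 2.8:
  web: d = 0 in → contributes +9.512533 in⁴
  top flange (beyond web): d = 2.475 in → contributes +11.8134 in⁴
  bottom flange (beyond web): d = -2.475 in → contributes +11.8134 in⁴
Total I = 33.13933 in⁴.
For the y-axis: x̄ = 3.275 in.
Repeating about the centroidal y-axis gives I_y = 15.33473 in⁴.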